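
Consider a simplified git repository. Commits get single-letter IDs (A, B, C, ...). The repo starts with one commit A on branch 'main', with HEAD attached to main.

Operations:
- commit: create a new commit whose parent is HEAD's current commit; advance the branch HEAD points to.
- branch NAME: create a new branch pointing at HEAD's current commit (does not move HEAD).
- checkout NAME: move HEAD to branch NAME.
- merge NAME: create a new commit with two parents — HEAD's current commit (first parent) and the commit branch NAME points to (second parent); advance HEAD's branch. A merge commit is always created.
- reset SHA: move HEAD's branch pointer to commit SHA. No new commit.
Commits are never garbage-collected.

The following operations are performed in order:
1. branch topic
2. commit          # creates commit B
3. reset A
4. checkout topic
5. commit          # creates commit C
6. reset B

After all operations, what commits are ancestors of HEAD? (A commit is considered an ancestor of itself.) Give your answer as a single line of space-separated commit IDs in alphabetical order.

After op 1 (branch): HEAD=main@A [main=A topic=A]
After op 2 (commit): HEAD=main@B [main=B topic=A]
After op 3 (reset): HEAD=main@A [main=A topic=A]
After op 4 (checkout): HEAD=topic@A [main=A topic=A]
After op 5 (commit): HEAD=topic@C [main=A topic=C]
After op 6 (reset): HEAD=topic@B [main=A topic=B]

Answer: A B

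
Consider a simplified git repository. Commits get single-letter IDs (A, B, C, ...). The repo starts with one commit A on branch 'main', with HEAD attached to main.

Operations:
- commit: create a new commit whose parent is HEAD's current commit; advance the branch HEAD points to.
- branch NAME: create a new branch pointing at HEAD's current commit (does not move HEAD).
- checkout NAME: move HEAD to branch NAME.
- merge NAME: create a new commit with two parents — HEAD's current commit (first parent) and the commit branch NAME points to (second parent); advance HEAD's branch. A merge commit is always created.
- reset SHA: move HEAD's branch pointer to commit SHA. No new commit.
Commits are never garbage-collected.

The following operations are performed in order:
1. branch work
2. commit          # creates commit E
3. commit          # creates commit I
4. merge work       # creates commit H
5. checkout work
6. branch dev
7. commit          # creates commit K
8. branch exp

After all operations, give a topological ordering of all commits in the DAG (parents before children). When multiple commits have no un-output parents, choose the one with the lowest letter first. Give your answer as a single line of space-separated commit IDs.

After op 1 (branch): HEAD=main@A [main=A work=A]
After op 2 (commit): HEAD=main@E [main=E work=A]
After op 3 (commit): HEAD=main@I [main=I work=A]
After op 4 (merge): HEAD=main@H [main=H work=A]
After op 5 (checkout): HEAD=work@A [main=H work=A]
After op 6 (branch): HEAD=work@A [dev=A main=H work=A]
After op 7 (commit): HEAD=work@K [dev=A main=H work=K]
After op 8 (branch): HEAD=work@K [dev=A exp=K main=H work=K]
commit A: parents=[]
commit E: parents=['A']
commit H: parents=['I', 'A']
commit I: parents=['E']
commit K: parents=['A']

Answer: A E I H K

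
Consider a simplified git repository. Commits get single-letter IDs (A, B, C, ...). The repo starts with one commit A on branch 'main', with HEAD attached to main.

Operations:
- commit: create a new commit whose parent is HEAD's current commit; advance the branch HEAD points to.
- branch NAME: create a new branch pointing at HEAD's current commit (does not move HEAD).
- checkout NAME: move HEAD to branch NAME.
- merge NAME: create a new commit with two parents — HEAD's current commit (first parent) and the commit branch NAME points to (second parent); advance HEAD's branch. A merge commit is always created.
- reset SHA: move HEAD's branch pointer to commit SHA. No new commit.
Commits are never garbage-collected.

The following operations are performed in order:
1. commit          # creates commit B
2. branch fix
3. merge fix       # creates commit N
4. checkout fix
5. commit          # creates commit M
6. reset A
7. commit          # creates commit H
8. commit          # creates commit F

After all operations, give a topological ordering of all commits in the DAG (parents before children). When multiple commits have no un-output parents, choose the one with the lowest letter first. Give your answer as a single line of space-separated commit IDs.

Answer: A B H F M N

Derivation:
After op 1 (commit): HEAD=main@B [main=B]
After op 2 (branch): HEAD=main@B [fix=B main=B]
After op 3 (merge): HEAD=main@N [fix=B main=N]
After op 4 (checkout): HEAD=fix@B [fix=B main=N]
After op 5 (commit): HEAD=fix@M [fix=M main=N]
After op 6 (reset): HEAD=fix@A [fix=A main=N]
After op 7 (commit): HEAD=fix@H [fix=H main=N]
After op 8 (commit): HEAD=fix@F [fix=F main=N]
commit A: parents=[]
commit B: parents=['A']
commit F: parents=['H']
commit H: parents=['A']
commit M: parents=['B']
commit N: parents=['B', 'B']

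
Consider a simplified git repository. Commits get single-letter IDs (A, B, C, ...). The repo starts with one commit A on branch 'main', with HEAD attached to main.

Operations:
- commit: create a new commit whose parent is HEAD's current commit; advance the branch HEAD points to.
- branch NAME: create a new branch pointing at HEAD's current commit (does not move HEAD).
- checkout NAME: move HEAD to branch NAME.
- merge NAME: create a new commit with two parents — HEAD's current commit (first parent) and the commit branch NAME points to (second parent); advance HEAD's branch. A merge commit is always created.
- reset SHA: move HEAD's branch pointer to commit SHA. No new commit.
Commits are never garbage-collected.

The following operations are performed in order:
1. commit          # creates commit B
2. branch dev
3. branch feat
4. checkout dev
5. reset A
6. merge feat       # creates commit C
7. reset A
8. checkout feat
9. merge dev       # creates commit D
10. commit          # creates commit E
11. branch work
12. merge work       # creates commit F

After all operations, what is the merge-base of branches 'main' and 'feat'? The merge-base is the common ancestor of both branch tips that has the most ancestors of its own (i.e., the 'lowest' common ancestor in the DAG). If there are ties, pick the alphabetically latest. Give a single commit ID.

After op 1 (commit): HEAD=main@B [main=B]
After op 2 (branch): HEAD=main@B [dev=B main=B]
After op 3 (branch): HEAD=main@B [dev=B feat=B main=B]
After op 4 (checkout): HEAD=dev@B [dev=B feat=B main=B]
After op 5 (reset): HEAD=dev@A [dev=A feat=B main=B]
After op 6 (merge): HEAD=dev@C [dev=C feat=B main=B]
After op 7 (reset): HEAD=dev@A [dev=A feat=B main=B]
After op 8 (checkout): HEAD=feat@B [dev=A feat=B main=B]
After op 9 (merge): HEAD=feat@D [dev=A feat=D main=B]
After op 10 (commit): HEAD=feat@E [dev=A feat=E main=B]
After op 11 (branch): HEAD=feat@E [dev=A feat=E main=B work=E]
After op 12 (merge): HEAD=feat@F [dev=A feat=F main=B work=E]
ancestors(main=B): ['A', 'B']
ancestors(feat=F): ['A', 'B', 'D', 'E', 'F']
common: ['A', 'B']

Answer: B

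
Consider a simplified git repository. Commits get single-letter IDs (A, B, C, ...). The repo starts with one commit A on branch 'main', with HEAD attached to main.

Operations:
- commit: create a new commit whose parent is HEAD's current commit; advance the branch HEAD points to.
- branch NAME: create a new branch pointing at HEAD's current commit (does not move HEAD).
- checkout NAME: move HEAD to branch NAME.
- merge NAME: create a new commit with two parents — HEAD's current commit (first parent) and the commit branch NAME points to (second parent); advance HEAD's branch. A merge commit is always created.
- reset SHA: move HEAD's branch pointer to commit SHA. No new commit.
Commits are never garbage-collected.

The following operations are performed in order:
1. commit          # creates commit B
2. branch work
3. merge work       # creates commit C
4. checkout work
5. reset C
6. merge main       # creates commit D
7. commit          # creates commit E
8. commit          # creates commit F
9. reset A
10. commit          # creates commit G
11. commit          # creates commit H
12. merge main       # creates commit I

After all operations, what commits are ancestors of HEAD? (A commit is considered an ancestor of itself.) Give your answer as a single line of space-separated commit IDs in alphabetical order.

Answer: A B C G H I

Derivation:
After op 1 (commit): HEAD=main@B [main=B]
After op 2 (branch): HEAD=main@B [main=B work=B]
After op 3 (merge): HEAD=main@C [main=C work=B]
After op 4 (checkout): HEAD=work@B [main=C work=B]
After op 5 (reset): HEAD=work@C [main=C work=C]
After op 6 (merge): HEAD=work@D [main=C work=D]
After op 7 (commit): HEAD=work@E [main=C work=E]
After op 8 (commit): HEAD=work@F [main=C work=F]
After op 9 (reset): HEAD=work@A [main=C work=A]
After op 10 (commit): HEAD=work@G [main=C work=G]
After op 11 (commit): HEAD=work@H [main=C work=H]
After op 12 (merge): HEAD=work@I [main=C work=I]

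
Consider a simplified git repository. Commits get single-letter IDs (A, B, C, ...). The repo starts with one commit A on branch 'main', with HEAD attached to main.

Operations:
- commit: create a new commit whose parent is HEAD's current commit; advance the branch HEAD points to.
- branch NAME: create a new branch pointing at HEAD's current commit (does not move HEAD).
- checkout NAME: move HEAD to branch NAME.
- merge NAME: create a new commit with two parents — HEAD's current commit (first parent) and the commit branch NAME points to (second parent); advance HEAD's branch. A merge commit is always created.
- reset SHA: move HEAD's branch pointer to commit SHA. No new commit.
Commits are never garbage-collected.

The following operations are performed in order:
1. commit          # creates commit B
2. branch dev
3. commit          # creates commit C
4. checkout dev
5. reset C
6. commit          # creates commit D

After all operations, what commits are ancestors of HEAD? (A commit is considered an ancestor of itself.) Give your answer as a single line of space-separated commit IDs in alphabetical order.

Answer: A B C D

Derivation:
After op 1 (commit): HEAD=main@B [main=B]
After op 2 (branch): HEAD=main@B [dev=B main=B]
After op 3 (commit): HEAD=main@C [dev=B main=C]
After op 4 (checkout): HEAD=dev@B [dev=B main=C]
After op 5 (reset): HEAD=dev@C [dev=C main=C]
After op 6 (commit): HEAD=dev@D [dev=D main=C]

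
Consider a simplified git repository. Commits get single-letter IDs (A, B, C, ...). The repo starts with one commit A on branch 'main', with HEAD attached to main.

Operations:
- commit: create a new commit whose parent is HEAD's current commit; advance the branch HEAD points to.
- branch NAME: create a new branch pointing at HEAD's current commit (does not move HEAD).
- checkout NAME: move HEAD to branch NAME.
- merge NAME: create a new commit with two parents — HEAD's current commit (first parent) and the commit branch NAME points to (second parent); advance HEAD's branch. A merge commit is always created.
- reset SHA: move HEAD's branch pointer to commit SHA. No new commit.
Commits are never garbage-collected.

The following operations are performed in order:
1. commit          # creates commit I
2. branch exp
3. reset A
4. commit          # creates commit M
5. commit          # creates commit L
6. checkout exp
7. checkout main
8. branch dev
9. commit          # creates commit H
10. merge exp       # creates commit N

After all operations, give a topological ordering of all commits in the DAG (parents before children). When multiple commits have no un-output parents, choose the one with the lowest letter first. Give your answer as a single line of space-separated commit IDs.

Answer: A I M L H N

Derivation:
After op 1 (commit): HEAD=main@I [main=I]
After op 2 (branch): HEAD=main@I [exp=I main=I]
After op 3 (reset): HEAD=main@A [exp=I main=A]
After op 4 (commit): HEAD=main@M [exp=I main=M]
After op 5 (commit): HEAD=main@L [exp=I main=L]
After op 6 (checkout): HEAD=exp@I [exp=I main=L]
After op 7 (checkout): HEAD=main@L [exp=I main=L]
After op 8 (branch): HEAD=main@L [dev=L exp=I main=L]
After op 9 (commit): HEAD=main@H [dev=L exp=I main=H]
After op 10 (merge): HEAD=main@N [dev=L exp=I main=N]
commit A: parents=[]
commit H: parents=['L']
commit I: parents=['A']
commit L: parents=['M']
commit M: parents=['A']
commit N: parents=['H', 'I']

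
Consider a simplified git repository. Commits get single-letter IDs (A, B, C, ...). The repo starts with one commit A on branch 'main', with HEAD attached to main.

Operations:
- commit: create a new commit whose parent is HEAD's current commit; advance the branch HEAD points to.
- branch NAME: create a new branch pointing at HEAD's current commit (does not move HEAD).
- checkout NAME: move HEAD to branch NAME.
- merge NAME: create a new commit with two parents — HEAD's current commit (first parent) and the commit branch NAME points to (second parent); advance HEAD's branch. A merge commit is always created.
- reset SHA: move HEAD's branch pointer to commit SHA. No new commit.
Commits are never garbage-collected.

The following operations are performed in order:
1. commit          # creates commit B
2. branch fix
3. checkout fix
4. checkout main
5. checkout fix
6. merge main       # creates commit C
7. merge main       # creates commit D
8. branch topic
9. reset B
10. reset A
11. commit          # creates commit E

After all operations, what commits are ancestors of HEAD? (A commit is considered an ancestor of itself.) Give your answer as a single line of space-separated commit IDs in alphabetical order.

After op 1 (commit): HEAD=main@B [main=B]
After op 2 (branch): HEAD=main@B [fix=B main=B]
After op 3 (checkout): HEAD=fix@B [fix=B main=B]
After op 4 (checkout): HEAD=main@B [fix=B main=B]
After op 5 (checkout): HEAD=fix@B [fix=B main=B]
After op 6 (merge): HEAD=fix@C [fix=C main=B]
After op 7 (merge): HEAD=fix@D [fix=D main=B]
After op 8 (branch): HEAD=fix@D [fix=D main=B topic=D]
After op 9 (reset): HEAD=fix@B [fix=B main=B topic=D]
After op 10 (reset): HEAD=fix@A [fix=A main=B topic=D]
After op 11 (commit): HEAD=fix@E [fix=E main=B topic=D]

Answer: A E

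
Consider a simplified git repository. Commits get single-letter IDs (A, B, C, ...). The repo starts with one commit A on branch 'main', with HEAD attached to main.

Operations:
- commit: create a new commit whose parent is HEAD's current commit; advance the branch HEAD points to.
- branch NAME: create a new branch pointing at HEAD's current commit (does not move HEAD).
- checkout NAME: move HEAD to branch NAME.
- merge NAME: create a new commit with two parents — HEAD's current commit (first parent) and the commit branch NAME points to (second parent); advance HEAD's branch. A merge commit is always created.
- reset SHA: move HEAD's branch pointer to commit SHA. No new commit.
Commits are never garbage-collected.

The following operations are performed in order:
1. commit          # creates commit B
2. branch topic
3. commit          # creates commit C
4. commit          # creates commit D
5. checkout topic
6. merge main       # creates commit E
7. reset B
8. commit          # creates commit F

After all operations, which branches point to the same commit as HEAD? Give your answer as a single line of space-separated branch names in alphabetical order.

Answer: topic

Derivation:
After op 1 (commit): HEAD=main@B [main=B]
After op 2 (branch): HEAD=main@B [main=B topic=B]
After op 3 (commit): HEAD=main@C [main=C topic=B]
After op 4 (commit): HEAD=main@D [main=D topic=B]
After op 5 (checkout): HEAD=topic@B [main=D topic=B]
After op 6 (merge): HEAD=topic@E [main=D topic=E]
After op 7 (reset): HEAD=topic@B [main=D topic=B]
After op 8 (commit): HEAD=topic@F [main=D topic=F]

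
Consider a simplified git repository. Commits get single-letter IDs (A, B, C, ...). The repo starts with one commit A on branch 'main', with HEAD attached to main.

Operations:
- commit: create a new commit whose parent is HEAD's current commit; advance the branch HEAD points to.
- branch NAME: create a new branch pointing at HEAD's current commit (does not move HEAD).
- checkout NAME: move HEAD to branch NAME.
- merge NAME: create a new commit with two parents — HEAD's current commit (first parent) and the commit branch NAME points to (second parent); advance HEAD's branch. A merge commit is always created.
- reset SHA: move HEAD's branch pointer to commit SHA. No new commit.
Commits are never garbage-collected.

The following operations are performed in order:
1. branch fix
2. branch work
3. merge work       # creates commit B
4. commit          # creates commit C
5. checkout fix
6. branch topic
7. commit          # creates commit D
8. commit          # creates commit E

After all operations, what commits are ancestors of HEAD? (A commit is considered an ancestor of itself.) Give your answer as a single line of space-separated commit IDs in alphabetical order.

Answer: A D E

Derivation:
After op 1 (branch): HEAD=main@A [fix=A main=A]
After op 2 (branch): HEAD=main@A [fix=A main=A work=A]
After op 3 (merge): HEAD=main@B [fix=A main=B work=A]
After op 4 (commit): HEAD=main@C [fix=A main=C work=A]
After op 5 (checkout): HEAD=fix@A [fix=A main=C work=A]
After op 6 (branch): HEAD=fix@A [fix=A main=C topic=A work=A]
After op 7 (commit): HEAD=fix@D [fix=D main=C topic=A work=A]
After op 8 (commit): HEAD=fix@E [fix=E main=C topic=A work=A]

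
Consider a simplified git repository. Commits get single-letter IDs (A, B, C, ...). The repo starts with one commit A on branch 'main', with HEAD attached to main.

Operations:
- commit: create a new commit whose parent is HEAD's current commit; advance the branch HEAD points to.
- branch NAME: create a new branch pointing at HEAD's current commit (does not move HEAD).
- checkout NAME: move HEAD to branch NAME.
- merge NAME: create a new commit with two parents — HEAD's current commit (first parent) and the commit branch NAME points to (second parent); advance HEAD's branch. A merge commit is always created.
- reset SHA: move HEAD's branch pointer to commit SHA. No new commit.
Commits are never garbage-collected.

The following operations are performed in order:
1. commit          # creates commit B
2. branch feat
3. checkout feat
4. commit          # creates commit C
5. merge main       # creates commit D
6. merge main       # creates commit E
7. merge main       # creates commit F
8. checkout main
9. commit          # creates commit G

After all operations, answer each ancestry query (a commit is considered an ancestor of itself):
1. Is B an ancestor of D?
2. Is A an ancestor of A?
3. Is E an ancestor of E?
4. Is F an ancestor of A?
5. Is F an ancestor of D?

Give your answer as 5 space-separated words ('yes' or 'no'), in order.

After op 1 (commit): HEAD=main@B [main=B]
After op 2 (branch): HEAD=main@B [feat=B main=B]
After op 3 (checkout): HEAD=feat@B [feat=B main=B]
After op 4 (commit): HEAD=feat@C [feat=C main=B]
After op 5 (merge): HEAD=feat@D [feat=D main=B]
After op 6 (merge): HEAD=feat@E [feat=E main=B]
After op 7 (merge): HEAD=feat@F [feat=F main=B]
After op 8 (checkout): HEAD=main@B [feat=F main=B]
After op 9 (commit): HEAD=main@G [feat=F main=G]
ancestors(D) = {A,B,C,D}; B in? yes
ancestors(A) = {A}; A in? yes
ancestors(E) = {A,B,C,D,E}; E in? yes
ancestors(A) = {A}; F in? no
ancestors(D) = {A,B,C,D}; F in? no

Answer: yes yes yes no no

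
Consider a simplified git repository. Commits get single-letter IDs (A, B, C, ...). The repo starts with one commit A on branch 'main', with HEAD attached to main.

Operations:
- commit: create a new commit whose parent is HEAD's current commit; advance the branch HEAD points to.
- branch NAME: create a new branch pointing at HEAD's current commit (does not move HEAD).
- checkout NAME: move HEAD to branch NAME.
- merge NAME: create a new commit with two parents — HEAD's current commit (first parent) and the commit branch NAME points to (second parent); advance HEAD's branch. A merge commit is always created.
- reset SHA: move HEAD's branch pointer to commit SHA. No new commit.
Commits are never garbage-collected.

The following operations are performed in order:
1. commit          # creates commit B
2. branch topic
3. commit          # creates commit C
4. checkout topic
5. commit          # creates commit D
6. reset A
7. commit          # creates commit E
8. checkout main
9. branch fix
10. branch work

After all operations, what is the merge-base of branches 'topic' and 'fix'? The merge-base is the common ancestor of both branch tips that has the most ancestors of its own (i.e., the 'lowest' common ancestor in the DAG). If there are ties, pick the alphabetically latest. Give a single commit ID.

After op 1 (commit): HEAD=main@B [main=B]
After op 2 (branch): HEAD=main@B [main=B topic=B]
After op 3 (commit): HEAD=main@C [main=C topic=B]
After op 4 (checkout): HEAD=topic@B [main=C topic=B]
After op 5 (commit): HEAD=topic@D [main=C topic=D]
After op 6 (reset): HEAD=topic@A [main=C topic=A]
After op 7 (commit): HEAD=topic@E [main=C topic=E]
After op 8 (checkout): HEAD=main@C [main=C topic=E]
After op 9 (branch): HEAD=main@C [fix=C main=C topic=E]
After op 10 (branch): HEAD=main@C [fix=C main=C topic=E work=C]
ancestors(topic=E): ['A', 'E']
ancestors(fix=C): ['A', 'B', 'C']
common: ['A']

Answer: A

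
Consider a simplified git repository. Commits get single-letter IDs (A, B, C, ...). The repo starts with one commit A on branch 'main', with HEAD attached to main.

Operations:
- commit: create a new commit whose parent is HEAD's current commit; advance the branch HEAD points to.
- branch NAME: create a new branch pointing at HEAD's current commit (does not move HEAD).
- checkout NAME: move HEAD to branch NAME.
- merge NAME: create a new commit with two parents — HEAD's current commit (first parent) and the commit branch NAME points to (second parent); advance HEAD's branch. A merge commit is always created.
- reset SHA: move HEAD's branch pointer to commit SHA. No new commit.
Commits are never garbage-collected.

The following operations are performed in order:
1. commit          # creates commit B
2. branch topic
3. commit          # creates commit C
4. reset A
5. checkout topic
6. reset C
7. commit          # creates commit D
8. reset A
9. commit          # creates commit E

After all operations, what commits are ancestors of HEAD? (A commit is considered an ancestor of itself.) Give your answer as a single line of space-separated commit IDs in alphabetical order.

After op 1 (commit): HEAD=main@B [main=B]
After op 2 (branch): HEAD=main@B [main=B topic=B]
After op 3 (commit): HEAD=main@C [main=C topic=B]
After op 4 (reset): HEAD=main@A [main=A topic=B]
After op 5 (checkout): HEAD=topic@B [main=A topic=B]
After op 6 (reset): HEAD=topic@C [main=A topic=C]
After op 7 (commit): HEAD=topic@D [main=A topic=D]
After op 8 (reset): HEAD=topic@A [main=A topic=A]
After op 9 (commit): HEAD=topic@E [main=A topic=E]

Answer: A E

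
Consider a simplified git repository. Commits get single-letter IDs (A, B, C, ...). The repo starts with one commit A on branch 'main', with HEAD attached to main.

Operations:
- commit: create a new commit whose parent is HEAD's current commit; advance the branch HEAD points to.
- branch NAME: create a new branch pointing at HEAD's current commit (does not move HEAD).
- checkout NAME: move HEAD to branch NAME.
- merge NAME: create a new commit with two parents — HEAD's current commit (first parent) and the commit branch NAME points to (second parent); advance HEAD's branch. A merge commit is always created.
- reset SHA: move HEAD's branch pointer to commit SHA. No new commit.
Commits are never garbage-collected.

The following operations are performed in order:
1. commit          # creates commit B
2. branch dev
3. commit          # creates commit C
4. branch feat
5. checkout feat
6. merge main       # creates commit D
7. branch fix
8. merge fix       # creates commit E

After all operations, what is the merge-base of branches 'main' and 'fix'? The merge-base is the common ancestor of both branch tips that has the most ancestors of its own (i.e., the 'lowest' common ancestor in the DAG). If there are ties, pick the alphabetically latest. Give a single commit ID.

Answer: C

Derivation:
After op 1 (commit): HEAD=main@B [main=B]
After op 2 (branch): HEAD=main@B [dev=B main=B]
After op 3 (commit): HEAD=main@C [dev=B main=C]
After op 4 (branch): HEAD=main@C [dev=B feat=C main=C]
After op 5 (checkout): HEAD=feat@C [dev=B feat=C main=C]
After op 6 (merge): HEAD=feat@D [dev=B feat=D main=C]
After op 7 (branch): HEAD=feat@D [dev=B feat=D fix=D main=C]
After op 8 (merge): HEAD=feat@E [dev=B feat=E fix=D main=C]
ancestors(main=C): ['A', 'B', 'C']
ancestors(fix=D): ['A', 'B', 'C', 'D']
common: ['A', 'B', 'C']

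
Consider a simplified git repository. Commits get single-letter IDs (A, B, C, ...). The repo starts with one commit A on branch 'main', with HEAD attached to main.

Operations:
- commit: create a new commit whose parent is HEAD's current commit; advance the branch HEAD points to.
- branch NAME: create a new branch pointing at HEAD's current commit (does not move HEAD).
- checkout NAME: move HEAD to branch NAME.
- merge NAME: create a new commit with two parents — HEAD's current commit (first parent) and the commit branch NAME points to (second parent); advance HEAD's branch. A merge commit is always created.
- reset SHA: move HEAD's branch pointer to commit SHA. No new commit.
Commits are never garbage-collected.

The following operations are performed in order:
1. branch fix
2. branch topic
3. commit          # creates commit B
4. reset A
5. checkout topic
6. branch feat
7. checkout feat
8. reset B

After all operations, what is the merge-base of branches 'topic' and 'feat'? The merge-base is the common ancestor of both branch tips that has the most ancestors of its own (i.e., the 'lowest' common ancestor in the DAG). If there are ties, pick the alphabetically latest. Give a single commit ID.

After op 1 (branch): HEAD=main@A [fix=A main=A]
After op 2 (branch): HEAD=main@A [fix=A main=A topic=A]
After op 3 (commit): HEAD=main@B [fix=A main=B topic=A]
After op 4 (reset): HEAD=main@A [fix=A main=A topic=A]
After op 5 (checkout): HEAD=topic@A [fix=A main=A topic=A]
After op 6 (branch): HEAD=topic@A [feat=A fix=A main=A topic=A]
After op 7 (checkout): HEAD=feat@A [feat=A fix=A main=A topic=A]
After op 8 (reset): HEAD=feat@B [feat=B fix=A main=A topic=A]
ancestors(topic=A): ['A']
ancestors(feat=B): ['A', 'B']
common: ['A']

Answer: A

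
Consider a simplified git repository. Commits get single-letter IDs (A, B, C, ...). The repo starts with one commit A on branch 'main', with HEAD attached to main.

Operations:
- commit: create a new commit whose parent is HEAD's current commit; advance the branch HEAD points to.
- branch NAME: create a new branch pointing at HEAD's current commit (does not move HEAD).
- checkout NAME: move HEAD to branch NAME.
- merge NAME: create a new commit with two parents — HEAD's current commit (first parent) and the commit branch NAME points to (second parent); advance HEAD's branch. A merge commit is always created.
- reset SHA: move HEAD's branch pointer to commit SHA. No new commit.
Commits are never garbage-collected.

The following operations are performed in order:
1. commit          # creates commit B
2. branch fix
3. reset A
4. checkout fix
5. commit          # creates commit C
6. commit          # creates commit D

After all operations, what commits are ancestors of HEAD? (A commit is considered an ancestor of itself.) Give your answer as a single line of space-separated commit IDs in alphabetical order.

After op 1 (commit): HEAD=main@B [main=B]
After op 2 (branch): HEAD=main@B [fix=B main=B]
After op 3 (reset): HEAD=main@A [fix=B main=A]
After op 4 (checkout): HEAD=fix@B [fix=B main=A]
After op 5 (commit): HEAD=fix@C [fix=C main=A]
After op 6 (commit): HEAD=fix@D [fix=D main=A]

Answer: A B C D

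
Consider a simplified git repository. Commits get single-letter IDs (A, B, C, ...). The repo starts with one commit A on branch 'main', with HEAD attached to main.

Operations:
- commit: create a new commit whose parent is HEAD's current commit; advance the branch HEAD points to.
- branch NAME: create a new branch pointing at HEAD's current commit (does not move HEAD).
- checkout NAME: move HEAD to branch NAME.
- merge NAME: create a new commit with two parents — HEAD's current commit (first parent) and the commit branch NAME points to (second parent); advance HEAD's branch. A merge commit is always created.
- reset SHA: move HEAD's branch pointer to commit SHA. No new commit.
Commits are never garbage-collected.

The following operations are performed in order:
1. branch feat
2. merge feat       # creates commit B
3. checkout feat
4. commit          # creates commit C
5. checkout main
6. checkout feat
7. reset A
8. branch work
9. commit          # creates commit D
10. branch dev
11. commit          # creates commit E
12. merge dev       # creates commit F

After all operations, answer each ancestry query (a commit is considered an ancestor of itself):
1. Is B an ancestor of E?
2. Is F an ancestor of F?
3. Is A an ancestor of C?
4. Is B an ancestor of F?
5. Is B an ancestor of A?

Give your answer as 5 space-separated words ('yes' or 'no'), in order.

Answer: no yes yes no no

Derivation:
After op 1 (branch): HEAD=main@A [feat=A main=A]
After op 2 (merge): HEAD=main@B [feat=A main=B]
After op 3 (checkout): HEAD=feat@A [feat=A main=B]
After op 4 (commit): HEAD=feat@C [feat=C main=B]
After op 5 (checkout): HEAD=main@B [feat=C main=B]
After op 6 (checkout): HEAD=feat@C [feat=C main=B]
After op 7 (reset): HEAD=feat@A [feat=A main=B]
After op 8 (branch): HEAD=feat@A [feat=A main=B work=A]
After op 9 (commit): HEAD=feat@D [feat=D main=B work=A]
After op 10 (branch): HEAD=feat@D [dev=D feat=D main=B work=A]
After op 11 (commit): HEAD=feat@E [dev=D feat=E main=B work=A]
After op 12 (merge): HEAD=feat@F [dev=D feat=F main=B work=A]
ancestors(E) = {A,D,E}; B in? no
ancestors(F) = {A,D,E,F}; F in? yes
ancestors(C) = {A,C}; A in? yes
ancestors(F) = {A,D,E,F}; B in? no
ancestors(A) = {A}; B in? no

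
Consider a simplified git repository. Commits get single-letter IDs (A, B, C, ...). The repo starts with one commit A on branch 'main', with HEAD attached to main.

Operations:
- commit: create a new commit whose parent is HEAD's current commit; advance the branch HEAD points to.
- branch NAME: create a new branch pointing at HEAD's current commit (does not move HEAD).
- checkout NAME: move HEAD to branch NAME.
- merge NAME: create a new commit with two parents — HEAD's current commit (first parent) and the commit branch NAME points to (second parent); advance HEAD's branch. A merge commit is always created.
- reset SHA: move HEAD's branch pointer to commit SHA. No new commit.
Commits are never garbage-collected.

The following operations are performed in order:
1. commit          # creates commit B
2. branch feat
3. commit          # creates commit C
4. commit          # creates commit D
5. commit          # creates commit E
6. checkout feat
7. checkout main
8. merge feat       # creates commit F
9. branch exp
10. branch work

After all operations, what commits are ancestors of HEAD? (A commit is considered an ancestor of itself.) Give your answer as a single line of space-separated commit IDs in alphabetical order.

Answer: A B C D E F

Derivation:
After op 1 (commit): HEAD=main@B [main=B]
After op 2 (branch): HEAD=main@B [feat=B main=B]
After op 3 (commit): HEAD=main@C [feat=B main=C]
After op 4 (commit): HEAD=main@D [feat=B main=D]
After op 5 (commit): HEAD=main@E [feat=B main=E]
After op 6 (checkout): HEAD=feat@B [feat=B main=E]
After op 7 (checkout): HEAD=main@E [feat=B main=E]
After op 8 (merge): HEAD=main@F [feat=B main=F]
After op 9 (branch): HEAD=main@F [exp=F feat=B main=F]
After op 10 (branch): HEAD=main@F [exp=F feat=B main=F work=F]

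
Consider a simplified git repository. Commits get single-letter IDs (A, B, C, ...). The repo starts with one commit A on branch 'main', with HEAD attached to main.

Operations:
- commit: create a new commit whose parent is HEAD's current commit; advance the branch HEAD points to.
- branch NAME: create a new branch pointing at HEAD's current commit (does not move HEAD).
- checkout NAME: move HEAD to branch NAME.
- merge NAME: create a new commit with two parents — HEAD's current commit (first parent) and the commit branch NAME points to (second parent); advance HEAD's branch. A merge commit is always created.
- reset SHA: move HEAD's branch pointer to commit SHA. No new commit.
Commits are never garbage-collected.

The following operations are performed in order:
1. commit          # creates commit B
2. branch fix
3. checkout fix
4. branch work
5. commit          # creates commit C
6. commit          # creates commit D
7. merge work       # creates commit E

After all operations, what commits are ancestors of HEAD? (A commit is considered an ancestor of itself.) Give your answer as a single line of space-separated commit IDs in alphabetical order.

Answer: A B C D E

Derivation:
After op 1 (commit): HEAD=main@B [main=B]
After op 2 (branch): HEAD=main@B [fix=B main=B]
After op 3 (checkout): HEAD=fix@B [fix=B main=B]
After op 4 (branch): HEAD=fix@B [fix=B main=B work=B]
After op 5 (commit): HEAD=fix@C [fix=C main=B work=B]
After op 6 (commit): HEAD=fix@D [fix=D main=B work=B]
After op 7 (merge): HEAD=fix@E [fix=E main=B work=B]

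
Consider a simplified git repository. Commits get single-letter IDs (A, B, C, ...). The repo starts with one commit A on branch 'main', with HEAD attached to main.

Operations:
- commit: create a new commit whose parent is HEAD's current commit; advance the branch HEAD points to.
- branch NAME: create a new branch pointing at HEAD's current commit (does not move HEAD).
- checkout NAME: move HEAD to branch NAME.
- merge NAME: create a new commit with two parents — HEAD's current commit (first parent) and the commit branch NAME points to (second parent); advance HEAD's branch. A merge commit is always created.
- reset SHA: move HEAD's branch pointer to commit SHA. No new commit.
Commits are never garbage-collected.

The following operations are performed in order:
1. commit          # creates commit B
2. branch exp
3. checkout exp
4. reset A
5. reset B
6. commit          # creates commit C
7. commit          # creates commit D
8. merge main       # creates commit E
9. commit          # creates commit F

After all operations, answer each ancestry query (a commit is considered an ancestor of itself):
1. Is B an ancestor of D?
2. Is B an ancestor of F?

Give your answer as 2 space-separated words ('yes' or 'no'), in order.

Answer: yes yes

Derivation:
After op 1 (commit): HEAD=main@B [main=B]
After op 2 (branch): HEAD=main@B [exp=B main=B]
After op 3 (checkout): HEAD=exp@B [exp=B main=B]
After op 4 (reset): HEAD=exp@A [exp=A main=B]
After op 5 (reset): HEAD=exp@B [exp=B main=B]
After op 6 (commit): HEAD=exp@C [exp=C main=B]
After op 7 (commit): HEAD=exp@D [exp=D main=B]
After op 8 (merge): HEAD=exp@E [exp=E main=B]
After op 9 (commit): HEAD=exp@F [exp=F main=B]
ancestors(D) = {A,B,C,D}; B in? yes
ancestors(F) = {A,B,C,D,E,F}; B in? yes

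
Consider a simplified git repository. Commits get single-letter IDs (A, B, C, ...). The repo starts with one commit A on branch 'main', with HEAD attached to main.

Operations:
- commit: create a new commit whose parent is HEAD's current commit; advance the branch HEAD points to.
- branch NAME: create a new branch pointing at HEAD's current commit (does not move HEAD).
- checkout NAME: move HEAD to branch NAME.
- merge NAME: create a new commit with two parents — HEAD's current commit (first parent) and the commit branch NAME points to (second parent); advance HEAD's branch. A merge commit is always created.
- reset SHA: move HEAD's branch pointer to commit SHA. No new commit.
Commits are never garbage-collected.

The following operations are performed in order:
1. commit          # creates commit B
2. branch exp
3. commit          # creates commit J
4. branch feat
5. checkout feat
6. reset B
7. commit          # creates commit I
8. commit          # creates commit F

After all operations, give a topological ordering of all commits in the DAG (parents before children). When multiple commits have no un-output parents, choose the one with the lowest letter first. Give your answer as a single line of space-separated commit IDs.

After op 1 (commit): HEAD=main@B [main=B]
After op 2 (branch): HEAD=main@B [exp=B main=B]
After op 3 (commit): HEAD=main@J [exp=B main=J]
After op 4 (branch): HEAD=main@J [exp=B feat=J main=J]
After op 5 (checkout): HEAD=feat@J [exp=B feat=J main=J]
After op 6 (reset): HEAD=feat@B [exp=B feat=B main=J]
After op 7 (commit): HEAD=feat@I [exp=B feat=I main=J]
After op 8 (commit): HEAD=feat@F [exp=B feat=F main=J]
commit A: parents=[]
commit B: parents=['A']
commit F: parents=['I']
commit I: parents=['B']
commit J: parents=['B']

Answer: A B I F J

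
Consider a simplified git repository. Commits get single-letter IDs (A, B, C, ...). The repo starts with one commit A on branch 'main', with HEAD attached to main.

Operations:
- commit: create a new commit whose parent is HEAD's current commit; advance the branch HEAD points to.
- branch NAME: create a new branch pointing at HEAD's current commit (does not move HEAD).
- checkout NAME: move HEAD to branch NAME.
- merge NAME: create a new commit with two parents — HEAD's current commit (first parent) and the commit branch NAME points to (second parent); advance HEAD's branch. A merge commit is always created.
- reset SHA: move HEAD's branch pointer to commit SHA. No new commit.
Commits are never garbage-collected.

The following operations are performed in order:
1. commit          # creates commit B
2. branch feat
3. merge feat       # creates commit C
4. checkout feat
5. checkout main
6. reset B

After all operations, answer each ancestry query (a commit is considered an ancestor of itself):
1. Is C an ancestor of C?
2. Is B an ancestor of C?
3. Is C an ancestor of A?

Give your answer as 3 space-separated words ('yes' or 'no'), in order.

After op 1 (commit): HEAD=main@B [main=B]
After op 2 (branch): HEAD=main@B [feat=B main=B]
After op 3 (merge): HEAD=main@C [feat=B main=C]
After op 4 (checkout): HEAD=feat@B [feat=B main=C]
After op 5 (checkout): HEAD=main@C [feat=B main=C]
After op 6 (reset): HEAD=main@B [feat=B main=B]
ancestors(C) = {A,B,C}; C in? yes
ancestors(C) = {A,B,C}; B in? yes
ancestors(A) = {A}; C in? no

Answer: yes yes no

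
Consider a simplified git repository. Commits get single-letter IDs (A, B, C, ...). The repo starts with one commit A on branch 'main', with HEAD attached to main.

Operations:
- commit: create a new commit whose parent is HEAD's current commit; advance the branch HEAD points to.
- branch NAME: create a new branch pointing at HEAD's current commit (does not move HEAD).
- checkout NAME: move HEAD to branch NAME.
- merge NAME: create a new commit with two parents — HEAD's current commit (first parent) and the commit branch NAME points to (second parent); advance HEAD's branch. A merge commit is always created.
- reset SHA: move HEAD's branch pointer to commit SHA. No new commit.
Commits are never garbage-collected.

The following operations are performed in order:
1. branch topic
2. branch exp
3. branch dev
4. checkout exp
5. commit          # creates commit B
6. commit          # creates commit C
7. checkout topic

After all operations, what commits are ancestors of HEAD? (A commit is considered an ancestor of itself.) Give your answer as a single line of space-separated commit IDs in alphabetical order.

Answer: A

Derivation:
After op 1 (branch): HEAD=main@A [main=A topic=A]
After op 2 (branch): HEAD=main@A [exp=A main=A topic=A]
After op 3 (branch): HEAD=main@A [dev=A exp=A main=A topic=A]
After op 4 (checkout): HEAD=exp@A [dev=A exp=A main=A topic=A]
After op 5 (commit): HEAD=exp@B [dev=A exp=B main=A topic=A]
After op 6 (commit): HEAD=exp@C [dev=A exp=C main=A topic=A]
After op 7 (checkout): HEAD=topic@A [dev=A exp=C main=A topic=A]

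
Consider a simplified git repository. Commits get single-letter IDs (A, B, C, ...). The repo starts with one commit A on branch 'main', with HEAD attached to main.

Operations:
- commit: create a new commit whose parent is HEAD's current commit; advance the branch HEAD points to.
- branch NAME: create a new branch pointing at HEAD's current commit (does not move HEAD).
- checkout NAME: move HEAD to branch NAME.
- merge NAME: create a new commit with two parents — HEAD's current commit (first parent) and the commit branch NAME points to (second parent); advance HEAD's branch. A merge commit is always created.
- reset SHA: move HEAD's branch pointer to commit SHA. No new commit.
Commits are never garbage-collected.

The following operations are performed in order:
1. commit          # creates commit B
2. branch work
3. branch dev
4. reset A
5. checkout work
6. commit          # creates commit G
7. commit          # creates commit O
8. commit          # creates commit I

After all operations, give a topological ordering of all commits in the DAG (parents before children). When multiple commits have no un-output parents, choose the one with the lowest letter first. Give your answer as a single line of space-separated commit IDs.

After op 1 (commit): HEAD=main@B [main=B]
After op 2 (branch): HEAD=main@B [main=B work=B]
After op 3 (branch): HEAD=main@B [dev=B main=B work=B]
After op 4 (reset): HEAD=main@A [dev=B main=A work=B]
After op 5 (checkout): HEAD=work@B [dev=B main=A work=B]
After op 6 (commit): HEAD=work@G [dev=B main=A work=G]
After op 7 (commit): HEAD=work@O [dev=B main=A work=O]
After op 8 (commit): HEAD=work@I [dev=B main=A work=I]
commit A: parents=[]
commit B: parents=['A']
commit G: parents=['B']
commit I: parents=['O']
commit O: parents=['G']

Answer: A B G O I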